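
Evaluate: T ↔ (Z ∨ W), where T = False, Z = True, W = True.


T = False, Z = True, W = True
Step 1: Z ∨ W = True OR True = True
Step 2: T ↔ (True): true when both sides have same truth value.
Result: False ↔ True = False

False


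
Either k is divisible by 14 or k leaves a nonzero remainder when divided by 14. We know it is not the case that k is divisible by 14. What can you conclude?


Disjunctive syllogism: P ∨ Q, ¬P ⊢ Q
Disjunction: k is divisible by 14 ∨ k leaves a nonzero remainder when divided by 14
We know it is not the case that k is divisible by 14.
By disjunctive syllogism, the other disjunct must be true.

k leaves a nonzero remainder when divided by 14


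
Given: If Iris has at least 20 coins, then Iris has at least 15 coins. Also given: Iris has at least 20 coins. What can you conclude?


Modus ponens: P → Q, P ⊢ Q
P: Iris has at least 20 coins
Q: Iris has at least 15 coins
We have P → Q and P is true.
By modus ponens, Q must be true.

Iris has at least 15 coins


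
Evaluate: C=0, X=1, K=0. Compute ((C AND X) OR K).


C AND X = 0&1 = 0
0 OR 0 = 0

0


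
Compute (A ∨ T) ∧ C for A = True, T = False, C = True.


A = True, T = False, C = True
Step 1: A ∨ T = True OR False = True
Step 2: True ∧ C = True AND True = True
OR is true when at least one operand is true; AND requires both.

True


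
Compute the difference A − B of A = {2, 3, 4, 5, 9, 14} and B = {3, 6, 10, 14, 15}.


A = {2, 3, 4, 5, 9, 14}
B = {3, 6, 10, 14, 15}
Operation: difference A − B
In A but not B: 2, 4, 5, 9

{2, 4, 5, 9}


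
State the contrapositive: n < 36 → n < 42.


Original: If n < 36, then n < 42
Contrapositive: If ¬Q, then ¬P
Negate Q: not (n < 42)
Negate P: not (n < 36)

If not (n < 42), then not (n < 36).


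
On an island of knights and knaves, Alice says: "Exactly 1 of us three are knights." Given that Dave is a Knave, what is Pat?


Alice claims exactly 1 knights among Alice, Dave, Pat.
Given: Dave is a Knave.

Case 1: Alice is a Knight (tells truth)
  Then exactly 1 of the three are knights.
  Counting Alice, Dave: 1 knight(s) so far. Need 0 more → Pat = Knave.
Case 2: Alice is a Knave (lies)
  Then the count is NOT 1.
  If Pat = Knight, count = 1 = 1 → claim would be true, contradicts lie.
  If Pat = Knave, count = 0 ≠ 1 → lie confirmed ✓

Pat is a Knave.

Knave


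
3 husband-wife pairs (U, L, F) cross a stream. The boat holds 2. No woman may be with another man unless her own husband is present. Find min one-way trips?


Label couples U, L, F (H = husband, W = wife).
Counting alone: 6 people, the boat carries 2 and someone must bring it back, so each round trip nets at most +1 on the far side until the last crossing → at least 9 trips. The jealousy constraint makes 9 impossible; the shortest valid schedule has 11:
1. WU+WL →  (far: WU,WL; near: HU,HL,HF,WF)
2. WU ←       (far: WL; near: HU,HL,HF,WU,WF)
3. WU+WF →  (far: WU,WL,WF; near: HU,HL,HF)
4. WU ←       (far: WL,WF; near: HU,HL,HF,WU)
5. HL+HF →  (far: HL,WL,HF,WF; near: HU,WU)
6. HL+WL ←  (far: HF,WF; near: HU,WU,HL,WL)
7. HU+HL →  (far: HU,HL,HF,WF; near: WU,WL)
8. WF ←       (far: HU,HL,HF; near: WU,WL,WF)
9. WU+WL →  (far: HU,WU,HL,WL,HF; near: WF)
10. HF ←      (far: HU,WU,HL,WL; near: HF,WF)
11. HF+WF → (far: all six; near: empty)
In every state each wife is either with her husband or with no other man.
Minimum trips = 11

11


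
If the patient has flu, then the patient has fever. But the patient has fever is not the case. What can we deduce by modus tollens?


Modus tollens: P → Q, ¬Q ⊢ ¬P
P: the patient has flu
Q: the patient has fever
We have P → Q and Q is false.
By modus tollens, P must be false.

It is not the case that the patient has flu


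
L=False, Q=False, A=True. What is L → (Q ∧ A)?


L = False, Q = False, A = True
Expression: L → (Q ∧ A)
Step 1: Q ∧ A = False AND True = False
Step 2: L → (False) = False → False = True

True


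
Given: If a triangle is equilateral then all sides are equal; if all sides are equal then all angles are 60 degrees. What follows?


Hypothetical syllogism: P → Q, Q → R ⊢ P → R
Premise 1: a triangle is equilateral → all sides are equal
Premise 2: all sides are equal → all angles are 60 degrees
Chain the implications: the middle term (all sides are equal) links the two.
Conclusion: If a triangle is equilateral, then all angles are 60 degrees.

If a triangle is equilateral, then all angles are 60 degrees.


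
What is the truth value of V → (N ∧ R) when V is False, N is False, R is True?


V = False, N = False, R = True
Step 1: N ∧ R = False AND True = False
Step 2: V → (False): false only when V=True and consequent=False.
Result: True

True


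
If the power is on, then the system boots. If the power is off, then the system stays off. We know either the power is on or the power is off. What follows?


Constructive dilemma: (P → Q) ∧ (R → S), P ∨ R ⊢ Q ∨ S
Premise 1: the power is on → the system boots
Premise 2: the power is off → the system stays off
Premise 3: the power is on ∨ the power is off
Case 1: Assuming the power is on, then by Premise 1, the system boots.
Case 2: Assuming the power is off, then by Premise 2, the system stays off.
Since one of the power is on or the power is off must hold, we get the system boots or the system stays off.

The system boots or the system stays off.


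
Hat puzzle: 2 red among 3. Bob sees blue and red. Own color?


Total red = 2, seen red = 1
Own red = 2 - 1 = 1
Bob's hat is red.

red


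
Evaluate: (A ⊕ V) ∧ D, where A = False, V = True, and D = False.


A = False, V = True, D = False
Step 1: A ⊕ V = False XOR True = True
Step 2: True ∧ D = True AND False = False
XOR true when exactly one of A,V is true; then AND with D.

False


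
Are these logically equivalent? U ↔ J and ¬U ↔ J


Expression 1: U ↔ J
Expression 2: ¬U ↔ J
Truth table (U J | Expr1 Expr2):
  T T |   T     F   ← differ
  T F |   F     T   ← differ
  F T |   F     T   ← differ
  F F |   T     F   ← differ
Counterexample: U=T, J=T gives Expr1 = T but Expr2 = F, so the expressions are NOT logically equivalent.

No


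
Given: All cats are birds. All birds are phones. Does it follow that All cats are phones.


Premise 1: All cats are birds.
Premise 2: All birds are phones.
Conclusion: All cats are phones.
Barbara syllogism (AAA-1): All A are B, All B are C → All A are C.
Middle term (birds) distributed in premise 2.

Valid


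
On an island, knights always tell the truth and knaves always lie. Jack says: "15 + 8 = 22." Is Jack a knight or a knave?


Statement: "15 + 8 = 22."
Actual: 15 + 8 = 23
Claimed: 22
Statement is FALSE → Jack lies → Knave

Knave


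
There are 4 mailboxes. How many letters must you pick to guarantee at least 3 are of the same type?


Pigeonhole: to guarantee k in one of n categories, need (k-1)×n + 1.
k = 3, n = 4
Minimum = (3-1) × 4 + 1 = 2 × 4 + 1

9


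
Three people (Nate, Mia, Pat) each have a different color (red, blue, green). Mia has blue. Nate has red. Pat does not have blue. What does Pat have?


From clues:
  Mia → blue
  Nate → red
By elimination, Pat gets the remaining.

green


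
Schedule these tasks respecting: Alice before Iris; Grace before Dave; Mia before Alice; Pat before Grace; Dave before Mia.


Constraints: Alice before Iris; Grace before Dave; Mia before Alice; Pat before Grace; Dave before Mia
Method: repeatedly schedule the remaining task that has no remaining task required before it.
  Step 1: remaining {Pat, Dave, Mia, Alice, Iris, Grace}; every task except Pat still has a predecessor pending → schedule Pat.
  Step 2: remaining {Dave, Mia, Alice, Iris, Grace}; every task except Grace still has a predecessor pending → schedule Grace.
  Step 3: remaining {Dave, Mia, Alice, Iris}; every task except Dave still has a predecessor pending → schedule Dave.
  Step 4: remaining {Mia, Alice, Iris}; every task except Mia still has a predecessor pending → schedule Mia.
  Step 5: remaining {Alice, Iris}; every task except Alice still has a predecessor pending → schedule Alice.
  Step 6: only Iris remains → schedule Iris.
Resulting order:

Pat → Grace → Dave → Mia → Alice → Iris


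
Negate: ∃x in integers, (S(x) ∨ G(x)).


Original: ∃x (S(x) ∨ G(x))
Rule: ¬∀→∃, ¬∃→∀, negate predicate.
Negation: ∀x (¬S(x) ∧ ¬G(x))

∀x (¬S(x) ∧ ¬G(x))


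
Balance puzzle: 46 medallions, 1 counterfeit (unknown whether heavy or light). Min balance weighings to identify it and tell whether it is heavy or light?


Let n = 46. 92 possibilities (n medallions × lighter/heavier); each weighing has 3 outcomes.
Bound for k weighings: say the first weighing puts j medallions on each pan. If it tips, the 2j weighed medallions remain suspects (each with a known direction) and k-1 weighings give 3^(k-1) outcomes; 3^(k-1) is odd, so 2j ≤ 3^(k-1) - 1. If it balances, the n - 2j unweighed medallions remain with direction unknown: 2(n - 2j) ≤ 3^(k-1) - 1 by the same parity argument. Adding, n ≤ (3^(k-1) - 1) + (3^(k-1) - 1)/2 = (3^k - 3)/2, and the classical three-group strategy achieves this (3 medallions in 2 weighings, 12 in 3, 39 in 4, 120 in 5).
So we need the smallest k with (3^k - 3)/2 ≥ 46.
k = 4: (3^4 - 3)/2 = 39 < 46 ✗
k = 5: (3^5 - 3)/2 = 120 ≥ 46 ✓

5


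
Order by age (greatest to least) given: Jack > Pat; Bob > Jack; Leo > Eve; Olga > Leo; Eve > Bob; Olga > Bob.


Constraints: Jack > Pat; Bob > Jack; Leo > Eve; Olga > Leo; Eve > Bob; Olga > Bob
Method: at each step, the next-highest is the one remaining person who never appears on the smaller side of a constraint between remaining people.
  Step 1: remaining {Olga, Jack, Bob, Leo, Pat, Eve}; on the smaller side: {Jack, Bob, Leo, Pat, Eve} → Olga is next (Olga > Leo; Olga > Bob).
  Step 2: remaining {Jack, Bob, Leo, Pat, Eve}; on the smaller side: {Jack, Bob, Pat, Eve} → Leo is next (Leo > Eve).
  Step 3: remaining {Jack, Bob, Pat, Eve}; on the smaller side: {Jack, Bob, Pat} → Eve is next (Eve > Bob).
  Step 4: remaining {Jack, Bob, Pat}; on the smaller side: {Jack, Pat} → Bob is next (Bob > Jack).
  Step 5: remaining {Jack, Pat}; on the smaller side: {Pat} → Jack is next (Jack > Pat).
  Step 6: only Pat remains → lowest.
Final ranking (highest to lowest):

Olga > Leo > Eve > Bob > Jack > Pat


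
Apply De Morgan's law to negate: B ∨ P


De Morgan's law: ¬(P ∨ Q) ≡ ¬P ∧ ¬Q
¬(B ∨ P) = ¬B ∧ ¬P

¬B ∧ ¬P


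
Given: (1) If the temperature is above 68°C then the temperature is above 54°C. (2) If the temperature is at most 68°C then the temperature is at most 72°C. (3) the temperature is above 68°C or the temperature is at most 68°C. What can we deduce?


Constructive dilemma: (P → Q) ∧ (R → S), P ∨ R ⊢ Q ∨ S
Premise 1: the temperature is above 68°C → the temperature is above 54°C
Premise 2: the temperature is at most 68°C → the temperature is at most 72°C
Premise 3: the temperature is above 68°C ∨ the temperature is at most 68°C
Case 1: Assuming the temperature is above 68°C, then by Premise 1, the temperature is above 54°C.
Case 2: Assuming the temperature is at most 68°C, then by Premise 2, the temperature is at most 72°C.
Since one of the temperature is above 68°C or the temperature is at most 68°C must hold, we get the temperature is above 54°C or the temperature is at most 72°C.

The temperature is above 54°C or the temperature is at most 72°C.


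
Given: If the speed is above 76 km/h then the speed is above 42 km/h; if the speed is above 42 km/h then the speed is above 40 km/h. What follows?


Hypothetical syllogism: P → Q, Q → R ⊢ P → R
Premise 1: the speed is above 76 km/h → the speed is above 42 km/h
Premise 2: the speed is above 42 km/h → the speed is above 40 km/h
Chain the implications: the middle term (the speed is above 42 km/h) links the two.
Conclusion: If the speed is above 76 km/h, then the speed is above 40 km/h.

If the speed is above 76 km/h, then the speed is above 40 km/h.


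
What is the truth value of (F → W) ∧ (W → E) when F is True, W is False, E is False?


F = True, W = False, E = False
Step 1: F → W is false only when F=True and W=False. Result: False
Step 2: W → E is false only when W=True and E=False. Result: True
Step 3: False ∧ True = False

False


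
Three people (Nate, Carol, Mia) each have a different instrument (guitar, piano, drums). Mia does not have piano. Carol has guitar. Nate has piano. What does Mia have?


From clues:
  Nate → piano
  Carol → guitar
By elimination, Mia gets the remaining.

drums


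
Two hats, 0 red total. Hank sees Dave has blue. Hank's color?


Total red = 0, Dave = blue
Red accounted for: 0
Remaining for Hank: 0
Hank's hat is blue.

blue


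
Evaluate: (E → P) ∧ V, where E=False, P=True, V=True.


E = False, P = True, V = True
Expression: (E → P) ∧ V
Step 1: E → P = False → True (false only if E=True, P=False) = True
Step 2: (True) ∧ V = True AND True = True

True


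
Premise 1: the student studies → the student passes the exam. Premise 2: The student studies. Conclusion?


Modus ponens: P → Q, P ⊢ Q
P: the student studies
Q: the student passes the exam
We have P → Q and P is true.
By modus ponens, Q must be true.

The student passes the exam


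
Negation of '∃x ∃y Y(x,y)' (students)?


Original: ∃x ∃y Y(x,y)
Rule: ¬∀→∃, ¬∃→∀, negate predicate.
Negation: ∀x ∀y ¬Y(x,y)

∀x ∀y ¬Y(x,y)


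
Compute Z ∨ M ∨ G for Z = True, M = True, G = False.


Z = True, M = True, G = False
Step 1: Z ∨ M = True OR True = True
Step 2: True ∨ G = True OR False = True
OR is true when at least one operand is true.

True


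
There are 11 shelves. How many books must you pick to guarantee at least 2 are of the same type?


Pigeonhole: to guarantee k in one of n categories, need (k-1)×n + 1.
k = 2, n = 11
Minimum = (2-1) × 11 + 1 = 1 × 11 + 1

12


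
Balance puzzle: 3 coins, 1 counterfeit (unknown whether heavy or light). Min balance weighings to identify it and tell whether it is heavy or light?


Let n = 3. 6 possibilities (n coins × lighter/heavier); each weighing has 3 outcomes.
Bound for k weighings: say the first weighing puts j coins on each pan. If it tips, the 2j weighed coins remain suspects (each with a known direction) and k-1 weighings give 3^(k-1) outcomes; 3^(k-1) is odd, so 2j ≤ 3^(k-1) - 1. If it balances, the n - 2j unweighed coins remain with direction unknown: 2(n - 2j) ≤ 3^(k-1) - 1 by the same parity argument. Adding, n ≤ (3^(k-1) - 1) + (3^(k-1) - 1)/2 = (3^k - 3)/2, and the classical three-group strategy achieves this (3 coins in 2 weighings, 12 in 3, 39 in 4, 120 in 5).
So we need the smallest k with (3^k - 3)/2 ≥ 3.
k = 1: (3^1 - 3)/2 = 0 < 3 ✗
k = 2: (3^2 - 3)/2 = 3 ≥ 3 ✓

2


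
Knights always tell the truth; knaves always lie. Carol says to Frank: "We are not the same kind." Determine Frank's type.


Carol says: "We are not the same kind."
Case 1: Carol is a Knight (truth-teller)
  Statement is true → they ARE different → Frank is a Knave
Case 2: Carol is a Knave (liar)
  Statement is false → they are NOT different → Frank is a Knave
In both cases, Frank is a Knave.

Knave


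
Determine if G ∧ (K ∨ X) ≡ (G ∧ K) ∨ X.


Expression 1: G ∧ (K ∨ X)
Expression 2: (G ∧ K) ∨ X
Truth table (G K X | Expr1 Expr2):
  T T T |   T     T
  T T F |   T     T
  T F T |   T     T
  T F F |   F     F
  F T T |   F     T   ← differ
  F T F |   F     F
  F F T |   F     T   ← differ
  F F F |   F     F
Counterexample: G=F, K=T, X=T gives Expr1 = F but Expr2 = T, so the expressions are NOT logically equivalent.

No


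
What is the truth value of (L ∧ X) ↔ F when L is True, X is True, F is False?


L = True, X = True, F = False
Step 1: L ∧ X = True AND True = True
Step 2: (True) ↔ F: true when both sides have same truth value.
Result: True ↔ False = False

False


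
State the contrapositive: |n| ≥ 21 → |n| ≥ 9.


Original: If |n| ≥ 21, then |n| ≥ 9
Contrapositive: If ¬Q, then ¬P
Negate Q: not (|n| ≥ 9)
Negate P: not (|n| ≥ 21)

If not (|n| ≥ 9), then not (|n| ≥ 21).


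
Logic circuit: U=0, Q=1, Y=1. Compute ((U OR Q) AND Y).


U OR Q = 0|1 = 1
1 AND 1 = 1

1


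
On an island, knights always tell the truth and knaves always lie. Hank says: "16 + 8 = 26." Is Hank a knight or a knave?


Statement: "16 + 8 = 26."
Actual: 16 + 8 = 24
Claimed: 26
Statement is FALSE → Hank lies → Knave

Knave


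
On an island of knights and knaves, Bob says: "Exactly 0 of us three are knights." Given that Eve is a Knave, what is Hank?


Bob claims exactly 0 knights among Bob, Eve, Hank.
Given: Eve is a Knave.

Case 1: Bob is a Knight (tells truth)
  Then exactly 0 of the three are knights.
  Counting Bob, Eve: 1 knight(s) so far. Need -1 more → impossible.
Case 2: Bob is a Knave (lies)
  Then the count is NOT 0.
  If Hank = Knave, count = 0 = 0 → claim would be true, contradicts lie.
  If Hank = Knight, count = 1 ≠ 0 → lie confirmed ✓

Hank is a Knight.

Knight


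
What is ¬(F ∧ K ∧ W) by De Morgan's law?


De Morgan's law: ¬(P ∧ Q ∧ R) ≡ ¬P ∨ ¬Q ∨ ¬R
¬(F ∧ K ∧ W) = ¬F ∨ ¬K ∨ ¬W

¬F ∨ ¬K ∨ ¬W


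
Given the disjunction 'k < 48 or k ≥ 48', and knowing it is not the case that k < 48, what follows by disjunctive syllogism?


Disjunctive syllogism: P ∨ Q, ¬P ⊢ Q
Disjunction: k < 48 ∨ k ≥ 48
We know it is not the case that k < 48.
By disjunctive syllogism, the other disjunct must be true.

k ≥ 48


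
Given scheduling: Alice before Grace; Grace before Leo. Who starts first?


Constraints: Alice before Grace; Grace before Leo
The first task can have nothing scheduled before it, so it must never appear on the right of a 'before'.
Tasks appearing after some 'before': Grace, Leo.
The only task not in that list is Alice → it is first.

Alice


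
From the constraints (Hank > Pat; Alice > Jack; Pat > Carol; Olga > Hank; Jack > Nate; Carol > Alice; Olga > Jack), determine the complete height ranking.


Constraints: Hank > Pat; Alice > Jack; Pat > Carol; Olga > Hank; Jack > Nate; Carol > Alice; Olga > Jack
Method: at each step, the next-highest is the one remaining person who never appears on the smaller side of a constraint between remaining people.
  Step 1: remaining {Pat, Alice, Olga, Hank, Jack, Nate, Carol}; on the smaller side: {Pat, Alice, Hank, Jack, Nate, Carol} → Olga is next (Olga > Hank; Olga > Jack).
  Step 2: remaining {Pat, Alice, Hank, Jack, Nate, Carol}; on the smaller side: {Pat, Alice, Jack, Nate, Carol} → Hank is next (Hank > Pat).
  Step 3: remaining {Pat, Alice, Jack, Nate, Carol}; on the smaller side: {Alice, Jack, Nate, Carol} → Pat is next (Pat > Carol).
  Step 4: remaining {Alice, Jack, Nate, Carol}; on the smaller side: {Alice, Jack, Nate} → Carol is next (Carol > Alice).
  Step 5: remaining {Alice, Jack, Nate}; on the smaller side: {Jack, Nate} → Alice is next (Alice > Jack).
  Step 6: remaining {Jack, Nate}; on the smaller side: {Nate} → Jack is next (Jack > Nate).
  Step 7: only Nate remains → lowest.
Final ranking (highest to lowest):

Olga > Hank > Pat > Carol > Alice > Jack > Nate


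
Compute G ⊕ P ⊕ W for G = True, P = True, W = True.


G = True, P = True, W = True
Step 1: G ⊕ P = True XOR True = False
Step 2: False ⊕ W = False XOR True = True
XOR is true when an odd number of operands are true.

True


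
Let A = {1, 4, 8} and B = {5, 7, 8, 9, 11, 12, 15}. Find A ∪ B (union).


A = {1, 4, 8}
B = {5, 7, 8, 9, 11, 12, 15}
Operation: union
All elements combined: 1, 4, 5, 7, 8, 9, 11, 12, 15

{1, 4, 5, 7, 8, 9, 11, 12, 15}


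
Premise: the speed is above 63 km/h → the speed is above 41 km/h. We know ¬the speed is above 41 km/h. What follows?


Modus tollens: P → Q, ¬Q ⊢ ¬P
P: the speed is above 63 km/h
Q: the speed is above 41 km/h
We have P → Q and Q is false.
By modus tollens, P must be false.

It is not the case that the speed is above 63 km/h


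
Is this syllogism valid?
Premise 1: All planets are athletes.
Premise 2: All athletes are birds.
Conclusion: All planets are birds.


Premise 1: All planets are athletes.
Premise 2: All athletes are birds.
Conclusion: All planets are birds.
Barbara syllogism (AAA-1): All A are B, All B are C → All A are C.
Middle term (athletes) distributed in premise 2.

Valid


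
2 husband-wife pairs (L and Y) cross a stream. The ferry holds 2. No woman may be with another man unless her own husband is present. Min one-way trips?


Label couples L and Y.
1. WL+WY → (far: WL,WY; near: HL,HY)
2. WL ←   (far: WY; near: HL,HY,WL)
3. HL+HY → (far: HL,HY,WY; near: WL)
4. HL ←   (far: HY,WY; near: HL,WL)  — HL returns, since WL is alone on near bank
5. HL+WL → (far: all four; near: empty)
Every state respects the constraint.
Minimum trips = 5

5


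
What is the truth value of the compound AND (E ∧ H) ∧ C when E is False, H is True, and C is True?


E = False, H = True, C = True
Step 1: E ∧ H = False AND True = False
Step 2: False ∧ C = False AND True = False
AND is true only when ALL operands are true.

False


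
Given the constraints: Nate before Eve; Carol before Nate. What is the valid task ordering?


Constraints: Nate before Eve; Carol before Nate
Method: repeatedly schedule the remaining task that has no remaining task required before it.
  Step 1: remaining {Nate, Eve, Carol}; every task except Carol still has a predecessor pending → schedule Carol.
  Step 2: remaining {Nate, Eve}; every task except Nate still has a predecessor pending → schedule Nate.
  Step 3: only Eve remains → schedule Eve.
Resulting order:

Carol → Nate → Eve


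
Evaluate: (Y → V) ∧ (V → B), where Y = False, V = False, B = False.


Y = False, V = False, B = False
Step 1: Y → V is false only when Y=True and V=False. Result: True
Step 2: V → B is false only when V=True and B=False. Result: True
Step 3: True ∧ True = True

True


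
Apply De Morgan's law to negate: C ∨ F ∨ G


De Morgan's law: ¬(P ∨ Q ∨ R) ≡ ¬P ∧ ¬Q ∧ ¬R
¬(C ∨ F ∨ G) = ¬C ∧ ¬F ∧ ¬G

¬C ∧ ¬F ∧ ¬G


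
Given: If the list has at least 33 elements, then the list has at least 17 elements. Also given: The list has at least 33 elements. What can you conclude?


Modus ponens: P → Q, P ⊢ Q
P: the list has at least 33 elements
Q: the list has at least 17 elements
We have P → Q and P is true.
By modus ponens, Q must be true.

The list has at least 17 elements


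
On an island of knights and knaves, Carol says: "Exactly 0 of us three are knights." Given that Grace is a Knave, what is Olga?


Carol claims exactly 0 knights among Carol, Grace, Olga.
Given: Grace is a Knave.

Case 1: Carol is a Knight (tells truth)
  Then exactly 0 of the three are knights.
  Counting Carol, Grace: 1 knight(s) so far. Need -1 more → impossible.
Case 2: Carol is a Knave (lies)
  Then the count is NOT 0.
  If Olga = Knave, count = 0 = 0 → claim would be true, contradicts lie.
  If Olga = Knight, count = 1 ≠ 0 → lie confirmed ✓

Olga is a Knight.

Knight


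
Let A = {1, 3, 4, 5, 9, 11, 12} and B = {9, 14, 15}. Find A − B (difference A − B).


A = {1, 3, 4, 5, 9, 11, 12}
B = {9, 14, 15}
Operation: difference A − B
In A but not B: 1, 3, 4, 5, 11, 12

{1, 3, 4, 5, 11, 12}


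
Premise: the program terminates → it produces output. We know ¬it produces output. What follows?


Modus tollens: P → Q, ¬Q ⊢ ¬P
P: the program terminates
Q: it produces output
We have P → Q and Q is false.
By modus tollens, P must be false.

It is not the case that the program terminates


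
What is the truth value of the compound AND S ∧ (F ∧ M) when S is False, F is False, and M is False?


S = False, F = False, M = False
Step 1: F ∧ M = False AND False = False
Step 2: S ∧ False = False AND False = False
AND is true only when ALL operands are true.

False


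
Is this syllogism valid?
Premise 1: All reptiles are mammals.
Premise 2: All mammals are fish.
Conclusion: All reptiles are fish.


Premise 1: All reptiles are mammals.
Premise 2: All mammals are fish.
Conclusion: All reptiles are fish.
Barbara syllogism (AAA-1): All A are B, All B are C → All A are C.
Middle term (mammals) distributed in premise 2.

Valid


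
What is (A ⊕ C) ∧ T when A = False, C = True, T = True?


A = False, C = True, T = True
Step 1: A ⊕ C = False XOR True = True
Step 2: True ∧ T = True AND True = True
XOR true when exactly one of A,C is true; then AND with T.

True


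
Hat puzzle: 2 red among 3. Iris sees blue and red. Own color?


Total red = 2, seen red = 1
Own red = 2 - 1 = 1
Iris's hat is red.

red


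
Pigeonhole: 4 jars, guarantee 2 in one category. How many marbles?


Pigeonhole: to guarantee k in one of n categories, need (k-1)×n + 1.
k = 2, n = 4
Minimum = (2-1) × 4 + 1 = 1 × 4 + 1

5


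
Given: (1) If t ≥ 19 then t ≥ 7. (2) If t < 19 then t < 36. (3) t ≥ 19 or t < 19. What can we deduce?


Constructive dilemma: (P → Q) ∧ (R → S), P ∨ R ⊢ Q ∨ S
Premise 1: t ≥ 19 → t ≥ 7
Premise 2: t < 19 → t < 36
Premise 3: t ≥ 19 ∨ t < 19
Case 1: Assuming t ≥ 19, then by Premise 1, t ≥ 7.
Case 2: Assuming t < 19, then by Premise 2, t < 36.
Since one of t ≥ 19 or t < 19 must hold, we get t ≥ 7 or t < 36.

t ≥ 7 or t < 36.


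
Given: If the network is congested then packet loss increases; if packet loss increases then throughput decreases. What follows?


Hypothetical syllogism: P → Q, Q → R ⊢ P → R
Premise 1: the network is congested → packet loss increases
Premise 2: packet loss increases → throughput decreases
Chain the implications: the middle term (packet loss increases) links the two.
Conclusion: If the network is congested, then throughput decreases.

If the network is congested, then throughput decreases.


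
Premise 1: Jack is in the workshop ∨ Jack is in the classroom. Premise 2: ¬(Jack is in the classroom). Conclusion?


Disjunctive syllogism: P ∨ Q, ¬P ⊢ Q
Disjunction: Jack is in the workshop ∨ Jack is in the classroom
We know it is not the case that Jack is in the classroom.
By disjunctive syllogism, the other disjunct must be true.

Jack is in the workshop


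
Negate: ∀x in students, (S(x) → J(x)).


Original: ∀x (S(x) → J(x))
Rule: ¬∀→∃, ¬∃→∀, negate predicate.
Negation: ∃x (S(x) ∧ ¬J(x))

∃x (S(x) ∧ ¬J(x))


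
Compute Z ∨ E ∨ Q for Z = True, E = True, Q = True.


Z = True, E = True, Q = True
Step 1: Z ∨ E = True OR True = True
Step 2: True ∨ Q = True OR True = True
OR is true when at least one operand is true.

True


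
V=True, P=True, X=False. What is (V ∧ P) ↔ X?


V = True, P = True, X = False
Expression: (V ∧ P) ↔ X
Step 1: V ∧ P = True AND True = True
Step 2: (True) ↔ X = (True iff False) = False

False


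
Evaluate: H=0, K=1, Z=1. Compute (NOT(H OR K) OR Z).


H OR K = 1
NOT(1) = 0
0 OR 1 = 1

1


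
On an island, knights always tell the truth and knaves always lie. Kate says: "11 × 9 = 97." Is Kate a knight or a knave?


Statement: "11 × 9 = 97."
Actual: 11 × 9 = 99
Claimed: 97
Statement is FALSE → Kate lies → Knave

Knave


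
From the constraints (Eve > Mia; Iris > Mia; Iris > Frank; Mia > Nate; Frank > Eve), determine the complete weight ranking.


Constraints: Eve > Mia; Iris > Mia; Iris > Frank; Mia > Nate; Frank > Eve
Method: at each step, the next-highest is the one remaining person who never appears on the smaller side of a constraint between remaining people.
  Step 1: remaining {Iris, Nate, Mia, Eve, Frank}; on the smaller side: {Nate, Mia, Eve, Frank} → Iris is next (Iris > Mia; Iris > Frank).
  Step 2: remaining {Nate, Mia, Eve, Frank}; on the smaller side: {Nate, Mia, Eve} → Frank is next (Frank > Eve).
  Step 3: remaining {Nate, Mia, Eve}; on the smaller side: {Nate, Mia} → Eve is next (Eve > Mia).
  Step 4: remaining {Nate, Mia}; on the smaller side: {Nate} → Mia is next (Mia > Nate).
  Step 5: only Nate remains → lowest.
Final ranking (highest to lowest):

Iris > Frank > Eve > Mia > Nate


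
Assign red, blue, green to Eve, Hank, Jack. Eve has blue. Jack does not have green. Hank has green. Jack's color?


From clues:
  Eve → blue
  Hank → green
By elimination, Jack gets the remaining.

red


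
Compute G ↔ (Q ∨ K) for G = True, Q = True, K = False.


G = True, Q = True, K = False
Step 1: Q ∨ K = True OR False = True
Step 2: G ↔ (True): true when both sides have same truth value.
Result: True ↔ True = True

True


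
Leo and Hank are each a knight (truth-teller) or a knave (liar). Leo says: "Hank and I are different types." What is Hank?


Leo says: "Hank and I are different types."
Case 1: Leo is a Knight (truth-teller)
  Statement is true → they ARE different → Hank is a Knave
Case 2: Leo is a Knave (liar)
  Statement is false → they are NOT different → Hank is a Knave
In both cases, Hank is a Knave.

Knave


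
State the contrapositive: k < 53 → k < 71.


Original: If k < 53, then k < 71
Contrapositive: If ¬Q, then ¬P
Negate Q: not (k < 71)
Negate P: not (k < 53)

If not (k < 71), then not (k < 53).


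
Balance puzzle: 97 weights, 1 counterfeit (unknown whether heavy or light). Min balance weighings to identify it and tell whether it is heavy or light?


Let n = 97. 194 possibilities (n weights × lighter/heavier); each weighing has 3 outcomes.
Bound for k weighings: say the first weighing puts j weights on each pan. If it tips, the 2j weighed weights remain suspects (each with a known direction) and k-1 weighings give 3^(k-1) outcomes; 3^(k-1) is odd, so 2j ≤ 3^(k-1) - 1. If it balances, the n - 2j unweighed weights remain with direction unknown: 2(n - 2j) ≤ 3^(k-1) - 1 by the same parity argument. Adding, n ≤ (3^(k-1) - 1) + (3^(k-1) - 1)/2 = (3^k - 3)/2, and the classical three-group strategy achieves this (3 weights in 2 weighings, 12 in 3, 39 in 4, 120 in 5).
So we need the smallest k with (3^k - 3)/2 ≥ 97.
k = 4: (3^4 - 3)/2 = 39 < 97 ✗
k = 5: (3^5 - 3)/2 = 120 ≥ 97 ✓

5


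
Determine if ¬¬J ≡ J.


Expression 1: ¬¬J
Expression 2: J
Truth table (J | Expr1 Expr2):
  T |   T     T
  F |   F     F
All 2 rows agree, so the expressions are logically equivalent.

Yes


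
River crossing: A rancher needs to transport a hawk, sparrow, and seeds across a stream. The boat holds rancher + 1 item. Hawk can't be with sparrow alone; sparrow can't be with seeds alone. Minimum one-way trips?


1. rancher+sparrow → 2. rancher ← 3. rancher+hawk → 4. rancher+sparrow ← 5. rancher+seeds → 6. rancher ← 7. rancher+sparrow →
Minimum trips = 7

7


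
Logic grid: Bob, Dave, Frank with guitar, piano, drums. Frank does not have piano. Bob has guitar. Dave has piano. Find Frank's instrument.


From clues:
  Bob → guitar
  Dave → piano
By elimination, Frank gets the remaining.

drums


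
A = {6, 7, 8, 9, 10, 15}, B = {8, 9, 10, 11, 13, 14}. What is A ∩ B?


A = {6, 7, 8, 9, 10, 15}
B = {8, 9, 10, 11, 13, 14}
Operation: intersection
Elements in both: 8, 9, 10

{8, 9, 10}


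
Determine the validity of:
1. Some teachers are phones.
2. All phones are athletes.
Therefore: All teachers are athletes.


Premise 1: Some teachers are phones.
Premise 2: All phones are athletes.
Conclusion: All teachers are athletes.
Fallacy: illicit minor. The minor term (teachers) is distributed in the conclusion ('All teachers ...') but undistributed in its premise ('Some teachers are phones' doesn't cover all teachers).
Only 'Some teachers are athletes' follows, not 'All'.

Invalid


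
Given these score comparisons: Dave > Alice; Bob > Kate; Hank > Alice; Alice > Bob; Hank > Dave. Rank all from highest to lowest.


Constraints: Dave > Alice; Bob > Kate; Hank > Alice; Alice > Bob; Hank > Dave
Method: at each step, the next-highest is the one remaining person who never appears on the smaller side of a constraint between remaining people.
  Step 1: remaining {Kate, Dave, Alice, Hank, Bob}; on the smaller side: {Kate, Dave, Alice, Bob} → Hank is next (Hank > Alice; Hank > Dave).
  Step 2: remaining {Kate, Dave, Alice, Bob}; on the smaller side: {Kate, Alice, Bob} → Dave is next (Dave > Alice).
  Step 3: remaining {Kate, Alice, Bob}; on the smaller side: {Kate, Bob} → Alice is next (Alice > Bob).
  Step 4: remaining {Kate, Bob}; on the smaller side: {Kate} → Bob is next (Bob > Kate).
  Step 5: only Kate remains → lowest.
Final ranking (highest to lowest):

Hank > Dave > Alice > Bob > Kate


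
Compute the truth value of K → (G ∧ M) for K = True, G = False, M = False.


K = True, G = False, M = False
Step 1: G ∧ M = False AND False = False
Step 2: K → (False): false only when K=True and consequent=False.
Result: False

False


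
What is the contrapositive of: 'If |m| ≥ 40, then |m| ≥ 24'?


Original: If |m| ≥ 40, then |m| ≥ 24
Contrapositive: If ¬Q, then ¬P
Negate Q: not (|m| ≥ 24)
Negate P: not (|m| ≥ 40)

If not (|m| ≥ 24), then not (|m| ≥ 40).


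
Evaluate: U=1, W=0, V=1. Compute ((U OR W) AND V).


U OR W = 1|0 = 1
1 AND 1 = 1

1


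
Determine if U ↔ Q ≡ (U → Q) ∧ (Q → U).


Expression 1: U ↔ Q
Expression 2: (U → Q) ∧ (Q → U)
Truth table (U Q | Expr1 Expr2):
  T T |   T     T
  T F |   F     F
  F T |   F     F
  F F |   T     T
All 4 rows agree, so the expressions are logically equivalent.

Yes


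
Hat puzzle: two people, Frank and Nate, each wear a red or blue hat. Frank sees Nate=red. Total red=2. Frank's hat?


Total red = 2, Nate = red
Red accounted for: 1
Remaining for Frank: 1
Frank's hat is red.

red


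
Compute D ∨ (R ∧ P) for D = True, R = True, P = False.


D = True, R = True, P = False
Step 1: R ∧ P = True AND False = False
Step 2: D ∨ False = True OR False = True
AND evaluated first (higher precedence); then OR applied.

True


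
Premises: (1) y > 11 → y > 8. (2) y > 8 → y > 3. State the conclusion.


Hypothetical syllogism: P → Q, Q → R ⊢ P → R
Premise 1: y > 11 → y > 8
Premise 2: y > 8 → y > 3
Chain the implications: the middle term (y > 8) links the two.
Conclusion: If y > 11, then y > 3.

If y > 11, then y > 3.


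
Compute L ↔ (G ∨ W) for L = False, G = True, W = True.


L = False, G = True, W = True
Step 1: G ∨ W = True OR True = True
Step 2: L ↔ (True): true when both sides have same truth value.
Result: False ↔ True = False

False


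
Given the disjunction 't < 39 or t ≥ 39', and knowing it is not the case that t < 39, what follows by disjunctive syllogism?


Disjunctive syllogism: P ∨ Q, ¬P ⊢ Q
Disjunction: t < 39 ∨ t ≥ 39
We know it is not the case that t < 39.
By disjunctive syllogism, the other disjunct must be true.

t ≥ 39


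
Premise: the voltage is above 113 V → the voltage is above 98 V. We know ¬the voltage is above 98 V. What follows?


Modus tollens: P → Q, ¬Q ⊢ ¬P
P: the voltage is above 113 V
Q: the voltage is above 98 V
We have P → Q and Q is false.
By modus tollens, P must be false.

It is not the case that the voltage is above 113 V


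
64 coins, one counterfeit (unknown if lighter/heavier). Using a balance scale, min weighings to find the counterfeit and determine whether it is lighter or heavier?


Let n = 64. 128 possibilities (n coins × lighter/heavier); each weighing has 3 outcomes.
Bound for k weighings: say the first weighing puts j coins on each pan. If it tips, the 2j weighed coins remain suspects (each with a known direction) and k-1 weighings give 3^(k-1) outcomes; 3^(k-1) is odd, so 2j ≤ 3^(k-1) - 1. If it balances, the n - 2j unweighed coins remain with direction unknown: 2(n - 2j) ≤ 3^(k-1) - 1 by the same parity argument. Adding, n ≤ (3^(k-1) - 1) + (3^(k-1) - 1)/2 = (3^k - 3)/2, and the classical three-group strategy achieves this (3 coins in 2 weighings, 12 in 3, 39 in 4, 120 in 5).
So we need the smallest k with (3^k - 3)/2 ≥ 64.
k = 4: (3^4 - 3)/2 = 39 < 64 ✗
k = 5: (3^5 - 3)/2 = 120 ≥ 64 ✓

5


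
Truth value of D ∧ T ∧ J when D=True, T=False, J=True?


D = True, T = False, J = True
Expression: D ∧ T ∧ J
Step 1: D ∧ T = True AND False = False
Step 2: (False) ∧ J = False AND True = False

False


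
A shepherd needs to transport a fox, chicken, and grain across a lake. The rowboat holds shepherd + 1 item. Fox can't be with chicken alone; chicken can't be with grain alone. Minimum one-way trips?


1. shepherd+chicken → 2. shepherd ← 3. shepherd+fox → 4. shepherd+chicken ← 5. shepherd+grain → 6. shepherd ← 7. shepherd+chicken →
Minimum trips = 7

7


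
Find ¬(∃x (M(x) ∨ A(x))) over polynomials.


Original: ∃x (M(x) ∨ A(x))
Rule: ¬∀→∃, ¬∃→∀, negate predicate.
Negation: ∀x (¬M(x) ∧ ¬A(x))

∀x (¬M(x) ∧ ¬A(x))


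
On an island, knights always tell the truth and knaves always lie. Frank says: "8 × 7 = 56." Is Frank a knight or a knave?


Statement: "8 × 7 = 56."
Actual: 8 × 7 = 56
Claimed: 56
Statement is TRUE → Frank tells the truth → Knight

Knight


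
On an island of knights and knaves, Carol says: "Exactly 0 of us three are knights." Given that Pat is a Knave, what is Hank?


Carol claims exactly 0 knights among Carol, Pat, Hank.
Given: Pat is a Knave.

Case 1: Carol is a Knight (tells truth)
  Then exactly 0 of the three are knights.
  Counting Carol, Pat: 1 knight(s) so far. Need -1 more → impossible.
Case 2: Carol is a Knave (lies)
  Then the count is NOT 0.
  If Hank = Knave, count = 0 = 0 → claim would be true, contradicts lie.
  If Hank = Knight, count = 1 ≠ 0 → lie confirmed ✓

Hank is a Knight.

Knight


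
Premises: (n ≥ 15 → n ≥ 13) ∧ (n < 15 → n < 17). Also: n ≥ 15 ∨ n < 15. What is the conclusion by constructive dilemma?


Constructive dilemma: (P → Q) ∧ (R → S), P ∨ R ⊢ Q ∨ S
Premise 1: n ≥ 15 → n ≥ 13
Premise 2: n < 15 → n < 17
Premise 3: n ≥ 15 ∨ n < 15
Case 1: Assuming n ≥ 15, then by Premise 1, n ≥ 13.
Case 2: Assuming n < 15, then by Premise 2, n < 17.
Since one of n ≥ 15 or n < 15 must hold, we get n ≥ 13 or n < 17.

n ≥ 13 or n < 17.


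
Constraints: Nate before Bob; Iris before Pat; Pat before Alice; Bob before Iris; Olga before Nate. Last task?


Constraints: Nate before Bob; Iris before Pat; Pat before Alice; Bob before Iris; Olga before Nate
The last task can have nothing scheduled after it, so it must never appear on the left of a 'before'.
Tasks appearing before some other task: Nate, Iris, Pat, Bob, Olga.
The only task not in that list is Alice → it is last.

Alice


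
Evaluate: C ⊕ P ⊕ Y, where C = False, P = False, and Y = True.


C = False, P = False, Y = True
Step 1: C ⊕ P = False XOR False = False
Step 2: False ⊕ Y = False XOR True = True
XOR is true when an odd number of operands are true.

True


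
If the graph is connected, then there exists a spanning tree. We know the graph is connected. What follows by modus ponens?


Modus ponens: P → Q, P ⊢ Q
P: the graph is connected
Q: there exists a spanning tree
We have P → Q and P is true.
By modus ponens, Q must be true.

There exists a spanning tree


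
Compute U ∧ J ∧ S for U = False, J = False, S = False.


U = False, J = False, S = False
Step 1: U ∧ J = False AND False = False
Step 2: (False) ∧ S = (False) AND False = False
AND is true only when ALL operands are true.

False


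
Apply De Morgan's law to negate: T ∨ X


De Morgan's law: ¬(P ∨ Q) ≡ ¬P ∧ ¬Q
¬(T ∨ X) = ¬T ∧ ¬X

¬T ∧ ¬X
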